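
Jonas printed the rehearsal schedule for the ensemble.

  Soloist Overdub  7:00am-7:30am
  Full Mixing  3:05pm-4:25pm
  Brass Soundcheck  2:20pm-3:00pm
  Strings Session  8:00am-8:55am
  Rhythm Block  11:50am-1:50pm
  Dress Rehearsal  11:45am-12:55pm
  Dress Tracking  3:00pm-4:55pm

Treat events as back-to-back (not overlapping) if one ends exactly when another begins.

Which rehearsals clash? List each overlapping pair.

Dress Rehearsal & Rhythm Block, Dress Tracking & Full Mixing

Sorted by start: Soloist Overdub, Strings Session, Dress Rehearsal, Rhythm Block, Brass Soundcheck, Dress Tracking, Full Mixing.
Strings Session starts after Soloist Overdub ends, so Soloist Overdub has no further overlaps.
Dress Rehearsal starts after Strings Session ends, so Strings Session has no further overlaps.
Rhythm Block starts before Dress Rehearsal ends → Dress Rehearsal and Rhythm Block overlap.
Brass Soundcheck starts after Dress Rehearsal ends, so Dress Rehearsal has no further overlaps.
Brass Soundcheck starts after Rhythm Block ends, so Rhythm Block has no further overlaps.
Dress Tracking starts exactly when Brass Soundcheck ends (back-to-back, no overlap), so Brass Soundcheck has no further overlaps.
Full Mixing starts before Dress Tracking ends → Dress Tracking and Full Mixing overlap.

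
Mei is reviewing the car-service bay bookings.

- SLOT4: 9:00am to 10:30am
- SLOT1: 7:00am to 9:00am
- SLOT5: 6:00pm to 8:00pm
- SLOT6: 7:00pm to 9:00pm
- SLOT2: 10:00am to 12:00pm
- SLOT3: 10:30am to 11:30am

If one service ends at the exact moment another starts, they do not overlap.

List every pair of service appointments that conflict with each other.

Sorted by start: SLOT1, SLOT4, SLOT2, SLOT3, SLOT5, SLOT6.
SLOT4 starts exactly when SLOT1 ends (back-to-back, no overlap) — done with SLOT1.
SLOT2 starts before SLOT4 ends → SLOT4 and SLOT2 overlap.
SLOT3 starts exactly when SLOT4 ends (back-to-back, no overlap) — done with SLOT4.
SLOT3 starts before SLOT2 ends → SLOT2 and SLOT3 overlap.
SLOT5 starts after SLOT2 ends — done with SLOT2.
SLOT5 starts after SLOT3 ends — done with SLOT3.
SLOT6 starts before SLOT5 ends → SLOT5 and SLOT6 overlap.

SLOT2 & SLOT3, SLOT2 & SLOT4, SLOT5 & SLOT6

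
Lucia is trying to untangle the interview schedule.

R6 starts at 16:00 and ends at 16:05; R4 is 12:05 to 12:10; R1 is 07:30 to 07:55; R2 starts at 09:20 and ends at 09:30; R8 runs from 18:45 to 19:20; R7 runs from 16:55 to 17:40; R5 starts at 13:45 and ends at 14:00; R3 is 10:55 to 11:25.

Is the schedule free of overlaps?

Sorted by start: R1, R2, R3, R4, R5, R6, R7, R8.
R2 starts after R1 ends, so R1 has no further overlaps.
R3 starts after R2 ends, so R2 has no further overlaps.
R4 starts after R3 ends, so R3 has no further overlaps.
R5 starts after R4 ends, so R4 has no further overlaps.
R6 starts after R5 ends, so R5 has no further overlaps.
R7 starts after R6 ends, so R6 has no further overlaps.
R8 starts after R7 ends.
Every pair is clear; the schedule has no overlaps.

Yes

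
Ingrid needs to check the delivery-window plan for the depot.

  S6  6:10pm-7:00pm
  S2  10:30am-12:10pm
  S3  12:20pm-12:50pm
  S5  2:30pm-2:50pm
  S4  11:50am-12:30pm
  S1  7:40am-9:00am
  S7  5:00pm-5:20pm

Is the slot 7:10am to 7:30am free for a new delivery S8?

S1: starts 7:40am at or after S8 ends 7:30am → clear.
S2: starts 10:30am at or after S8 ends 7:30am → clear.
S4: starts 11:50am at or after S8 ends 7:30am → clear.
S3: starts 12:20pm at or after S8 ends 7:30am → clear.
S5: starts 2:30pm at or after S8 ends 7:30am → clear.
S7: starts 5:00pm at or after S8 ends 7:30am → clear.
S6: starts 6:10pm at or after S8 ends 7:30am → clear.

Yes — the slot is free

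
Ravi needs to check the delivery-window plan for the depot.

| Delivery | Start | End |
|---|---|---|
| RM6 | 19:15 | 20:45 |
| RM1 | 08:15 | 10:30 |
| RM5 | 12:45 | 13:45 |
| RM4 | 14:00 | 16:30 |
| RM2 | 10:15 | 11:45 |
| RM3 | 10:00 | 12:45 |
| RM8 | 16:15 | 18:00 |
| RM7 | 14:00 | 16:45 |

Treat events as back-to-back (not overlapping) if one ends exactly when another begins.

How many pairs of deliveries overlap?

6

Sorted by start: RM1, RM3, RM2, RM5, RM4, RM7, RM8, RM6.
RM3 starts before RM1 ends → RM1 and RM3 overlap.
RM2 starts before RM1 ends → RM1 and RM2 overlap.
RM5 starts after RM1 ends, so nothing later overlaps RM1 either.
RM2 starts before RM3 ends → RM3 and RM2 overlap.
RM5 starts exactly when RM3 ends (back-to-back, no overlap), so nothing later overlaps RM3 either.
RM5 starts after RM2 ends, so nothing later overlaps RM2 either.
RM4 starts after RM5 ends, so nothing later overlaps RM5 either.
RM7 starts before RM4 ends → RM4 and RM7 overlap.
RM8 starts before RM4 ends → RM4 and RM8 overlap.
RM6 starts after RM4 ends.
RM8 starts before RM7 ends → RM7 and RM8 overlap.
RM6 starts after RM7 ends.
RM6 starts after RM8 ends.
Overlapping pairs: RM1 & RM2, RM1 & RM3, RM2 & RM3, RM4 & RM7, RM4 & RM8, RM7 & RM8 — 6 in total.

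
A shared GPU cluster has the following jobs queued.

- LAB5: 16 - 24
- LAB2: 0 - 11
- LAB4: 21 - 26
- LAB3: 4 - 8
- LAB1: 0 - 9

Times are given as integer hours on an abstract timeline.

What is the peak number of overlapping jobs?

Sort all start/end points and keep a running count:
0 start LAB1 → 1
0 start LAB2 → 2
4 start LAB3 → 3
8 end LAB3 → 2
9 end LAB1 → 1
11 end LAB2 → 0
16 start LAB5 → 1
21 start LAB4 → 2
24 end LAB5 → 1
26 end LAB4 → 0
Peak is 3, at 4 (LAB1, LAB2, LAB3).

3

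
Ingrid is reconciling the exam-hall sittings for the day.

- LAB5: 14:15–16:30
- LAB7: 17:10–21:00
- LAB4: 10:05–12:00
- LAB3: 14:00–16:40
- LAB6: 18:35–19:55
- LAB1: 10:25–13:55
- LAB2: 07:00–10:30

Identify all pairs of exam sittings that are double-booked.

Check each pair: they overlap iff neither finishes before the other starts.
Sorted by start: LAB2, LAB4, LAB1, LAB3, LAB5, LAB7, LAB6.
LAB4 starts before LAB2 ends → LAB2 and LAB4 overlap.
LAB1 starts before LAB2 ends → LAB2 and LAB1 overlap.
LAB3 starts after LAB2 ends; LAB2 is clear from here.
LAB1 starts before LAB4 ends → LAB4 and LAB1 overlap.
LAB3 starts after LAB4 ends; LAB4 is clear from here.
LAB3 starts after LAB1 ends; LAB1 is clear from here.
LAB5 starts before LAB3 ends → LAB3 and LAB5 overlap.
LAB7 starts after LAB3 ends; LAB3 is clear from here.
LAB7 starts after LAB5 ends; LAB5 is clear from here.
LAB6 starts before LAB7 ends → LAB7 and LAB6 overlap.

LAB1 & LAB2, LAB1 & LAB4, LAB2 & LAB4, LAB3 & LAB5, LAB6 & LAB7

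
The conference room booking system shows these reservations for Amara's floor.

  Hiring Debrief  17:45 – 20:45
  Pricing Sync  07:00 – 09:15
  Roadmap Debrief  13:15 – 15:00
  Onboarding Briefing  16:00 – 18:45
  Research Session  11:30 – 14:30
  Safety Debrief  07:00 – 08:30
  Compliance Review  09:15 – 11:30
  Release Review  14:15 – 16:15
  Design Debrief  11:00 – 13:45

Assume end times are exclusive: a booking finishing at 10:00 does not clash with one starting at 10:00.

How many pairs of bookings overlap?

9

Check each pair: they overlap iff neither finishes before the other starts.
Sorted by start: Pricing Sync, Safety Debrief, Compliance Review, Design Debrief, Research Session, Roadmap Debrief, Release Review, Onboarding Briefing, Hiring Debrief.
Safety Debrief starts before Pricing Sync ends → Pricing Sync and Safety Debrief overlap.
Compliance Review starts exactly when Pricing Sync ends (back-to-back, no overlap), so nothing later overlaps Pricing Sync either.
Compliance Review starts after Safety Debrief ends, so nothing later overlaps Safety Debrief either.
Design Debrief starts before Compliance Review ends → Compliance Review and Design Debrief overlap.
Research Session starts exactly when Compliance Review ends (back-to-back, no overlap), so nothing later overlaps Compliance Review either.
Research Session starts before Design Debrief ends → Design Debrief and Research Session overlap.
Roadmap Debrief starts before Design Debrief ends → Design Debrief and Roadmap Debrief overlap.
Release Review starts after Design Debrief ends, so nothing later overlaps Design Debrief either.
Roadmap Debrief starts before Research Session ends → Research Session and Roadmap Debrief overlap.
Release Review starts before Research Session ends → Research Session and Release Review overlap.
Onboarding Briefing starts after Research Session ends, so nothing later overlaps Research Session either.
Release Review starts before Roadmap Debrief ends → Roadmap Debrief and Release Review overlap.
Onboarding Briefing starts after Roadmap Debrief ends, so nothing later overlaps Roadmap Debrief either.
Onboarding Briefing starts before Release Review ends → Release Review and Onboarding Briefing overlap.
Hiring Debrief starts after Release Review ends.
Hiring Debrief starts before Onboarding Briefing ends → Onboarding Briefing and Hiring Debrief overlap.
Overlapping pairs: Compliance Review & Design Debrief, Design Debrief & Research Session, Design Debrief & Roadmap Debrief, Hiring Debrief & Onboarding Briefing, Onboarding Briefing & Release Review, Pricing Sync & Safety Debrief, Release Review & Research Session, Release Review & Roadmap Debrief, Research Session & Roadmap Debrief — 9 in total.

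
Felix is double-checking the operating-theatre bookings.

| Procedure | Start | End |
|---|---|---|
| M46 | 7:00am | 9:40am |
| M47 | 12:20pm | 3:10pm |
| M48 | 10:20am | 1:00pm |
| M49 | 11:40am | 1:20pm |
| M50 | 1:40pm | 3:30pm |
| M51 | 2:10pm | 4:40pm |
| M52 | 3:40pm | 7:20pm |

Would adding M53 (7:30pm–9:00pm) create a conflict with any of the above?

M46: ends 9:40am at or before M53 starts 7:30pm → clear.
M48: ends 1:00pm at or before M53 starts 7:30pm → clear.
M49: ends 1:20pm at or before M53 starts 7:30pm → clear.
M47: ends 3:10pm at or before M53 starts 7:30pm → clear.
M50: ends 3:30pm at or before M53 starts 7:30pm → clear.
M51: ends 4:40pm at or before M53 starts 7:30pm → clear.
M52: ends 7:20pm at or before M53 starts 7:30pm → clear.

No — it doesn't clash with anything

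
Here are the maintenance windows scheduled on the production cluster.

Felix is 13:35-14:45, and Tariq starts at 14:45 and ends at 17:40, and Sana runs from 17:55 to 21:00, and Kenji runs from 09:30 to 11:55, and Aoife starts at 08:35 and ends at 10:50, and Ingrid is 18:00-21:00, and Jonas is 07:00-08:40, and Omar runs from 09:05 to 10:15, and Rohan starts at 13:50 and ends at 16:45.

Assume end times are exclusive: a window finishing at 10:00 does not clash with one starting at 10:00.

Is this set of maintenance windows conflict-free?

Two intervals overlap when each starts before the other ends.
Sorted by start: Jonas, Aoife, Omar, Kenji, Felix, Rohan, Tariq, Sana, Ingrid.
Aoife starts before Jonas ends → Jonas and Aoife overlap.
That's a conflict, so the schedule is not conflict-free.

No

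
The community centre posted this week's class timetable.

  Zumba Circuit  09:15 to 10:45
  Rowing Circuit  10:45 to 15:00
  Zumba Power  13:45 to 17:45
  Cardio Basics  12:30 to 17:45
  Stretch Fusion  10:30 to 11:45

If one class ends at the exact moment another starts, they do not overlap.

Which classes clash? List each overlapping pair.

Sorted by start: Zumba Circuit, Stretch Fusion, Rowing Circuit, Cardio Basics, Zumba Power.
Stretch Fusion starts before Zumba Circuit ends → Zumba Circuit and Stretch Fusion overlap.
Rowing Circuit starts exactly when Zumba Circuit ends (back-to-back, no overlap), so Zumba Circuit has no further overlaps.
Rowing Circuit starts before Stretch Fusion ends → Stretch Fusion and Rowing Circuit overlap.
Cardio Basics starts after Stretch Fusion ends, so Stretch Fusion has no further overlaps.
Cardio Basics starts before Rowing Circuit ends → Rowing Circuit and Cardio Basics overlap.
Zumba Power starts before Rowing Circuit ends → Rowing Circuit and Zumba Power overlap.
Zumba Power starts before Cardio Basics ends → Cardio Basics and Zumba Power overlap.

Cardio Basics & Rowing Circuit, Cardio Basics & Zumba Power, Rowing Circuit & Stretch Fusion, Rowing Circuit & Zumba Power, Stretch Fusion & Zumba Circuit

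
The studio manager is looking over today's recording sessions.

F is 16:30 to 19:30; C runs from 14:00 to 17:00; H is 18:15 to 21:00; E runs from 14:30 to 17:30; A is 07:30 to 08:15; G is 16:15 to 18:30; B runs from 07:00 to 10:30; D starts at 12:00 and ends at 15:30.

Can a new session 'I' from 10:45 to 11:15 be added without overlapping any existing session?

Yes — the slot is free

B: ends 10:30 at or before I starts 10:45 → clear.
A: ends 08:15 at or before I starts 10:45 → clear.
D: starts 12:00 at or after I ends 11:15 → clear.
C: starts 14:00 at or after I ends 11:15 → clear.
E: starts 14:30 at or after I ends 11:15 → clear.
G: starts 16:15 at or after I ends 11:15 → clear.
F: starts 16:30 at or after I ends 11:15 → clear.
H: starts 18:15 at or after I ends 11:15 → clear.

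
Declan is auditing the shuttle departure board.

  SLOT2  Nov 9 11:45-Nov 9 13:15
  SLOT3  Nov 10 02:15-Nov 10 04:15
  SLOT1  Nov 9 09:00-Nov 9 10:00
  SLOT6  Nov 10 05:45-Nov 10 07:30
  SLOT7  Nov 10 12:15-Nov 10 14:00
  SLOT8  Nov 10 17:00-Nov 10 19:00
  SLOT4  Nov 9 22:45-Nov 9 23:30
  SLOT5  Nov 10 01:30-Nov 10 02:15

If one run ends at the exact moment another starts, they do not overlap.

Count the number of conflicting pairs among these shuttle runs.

Sorted by start: SLOT1, SLOT2, SLOT4, SLOT5, SLOT3, SLOT6, SLOT7, SLOT8.
SLOT2 starts after SLOT1 ends, so SLOT1 has no further overlaps.
SLOT4 starts after SLOT2 ends, so SLOT2 has no further overlaps.
SLOT5 starts after SLOT4 ends, so SLOT4 has no further overlaps.
SLOT3 starts exactly when SLOT5 ends (back-to-back, no overlap), so SLOT5 has no further overlaps.
SLOT6 starts after SLOT3 ends, so SLOT3 has no further overlaps.
SLOT7 starts after SLOT6 ends, so SLOT6 has no further overlaps.
SLOT8 starts after SLOT7 ends.
No pair overlaps.

0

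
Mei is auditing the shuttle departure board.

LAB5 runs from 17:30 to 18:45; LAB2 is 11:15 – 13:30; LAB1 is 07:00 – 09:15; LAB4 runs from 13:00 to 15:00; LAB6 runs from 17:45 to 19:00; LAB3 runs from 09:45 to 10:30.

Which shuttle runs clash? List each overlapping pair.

LAB2 & LAB4, LAB5 & LAB6

Sorted by start: LAB1, LAB3, LAB2, LAB4, LAB5, LAB6.
LAB3 starts after LAB1 ends; LAB1 is clear from here.
LAB2 starts after LAB3 ends; LAB3 is clear from here.
LAB4 starts before LAB2 ends → LAB2 and LAB4 overlap.
LAB5 starts after LAB2 ends; LAB2 is clear from here.
LAB5 starts after LAB4 ends; LAB4 is clear from here.
LAB6 starts before LAB5 ends → LAB5 and LAB6 overlap.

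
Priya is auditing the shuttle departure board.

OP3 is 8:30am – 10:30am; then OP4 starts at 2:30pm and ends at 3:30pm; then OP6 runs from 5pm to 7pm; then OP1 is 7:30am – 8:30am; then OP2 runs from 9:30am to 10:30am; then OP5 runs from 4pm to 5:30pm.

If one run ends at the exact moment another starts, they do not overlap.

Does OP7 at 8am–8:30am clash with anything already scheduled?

OP1: starts 7:30am before OP7 ends 8:30am, and ends 8:30am after OP7 starts 8am → overlap.
OP3: starts 8:30am at or after OP7 ends 8:30am → clear.
OP2: starts 9:30am at or after OP7 ends 8:30am → clear.
OP4: starts 2:30pm at or after OP7 ends 8:30am → clear.
OP5: starts 4pm at or after OP7 ends 8:30am → clear.
OP6: starts 5pm at or after OP7 ends 8:30am → clear.
OP7 overlaps OP1.

Yes — it overlaps OP1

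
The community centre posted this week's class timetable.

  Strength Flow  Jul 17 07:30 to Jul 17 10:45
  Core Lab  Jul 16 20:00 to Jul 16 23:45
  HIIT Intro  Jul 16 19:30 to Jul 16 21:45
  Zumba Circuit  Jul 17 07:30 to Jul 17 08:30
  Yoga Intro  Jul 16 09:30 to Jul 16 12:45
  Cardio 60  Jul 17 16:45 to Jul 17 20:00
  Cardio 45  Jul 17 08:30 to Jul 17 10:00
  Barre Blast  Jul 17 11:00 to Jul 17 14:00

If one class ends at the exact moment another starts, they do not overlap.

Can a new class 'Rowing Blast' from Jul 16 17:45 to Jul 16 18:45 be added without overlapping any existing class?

Yoga Intro: ends Jul 16 12:45 at or before Rowing Blast starts Jul 16 17:45 → clear.
HIIT Intro: starts Jul 16 19:30 at or after Rowing Blast ends Jul 16 18:45 → clear.
Core Lab: starts Jul 16 20:00 at or after Rowing Blast ends Jul 16 18:45 → clear.
Strength Flow: starts Jul 17 07:30 at or after Rowing Blast ends Jul 16 18:45 → clear.
Zumba Circuit: starts Jul 17 07:30 at or after Rowing Blast ends Jul 16 18:45 → clear.
Cardio 45: starts Jul 17 08:30 at or after Rowing Blast ends Jul 16 18:45 → clear.
Barre Blast: starts Jul 17 11:00 at or after Rowing Blast ends Jul 16 18:45 → clear.
Cardio 60: starts Jul 17 16:45 at or after Rowing Blast ends Jul 16 18:45 → clear.

Yes — the slot is free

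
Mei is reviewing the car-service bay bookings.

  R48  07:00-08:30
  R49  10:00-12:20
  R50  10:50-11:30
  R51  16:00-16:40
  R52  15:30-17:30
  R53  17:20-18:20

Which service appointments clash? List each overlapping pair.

R49 & R50, R51 & R52, R52 & R53

Sorted by start: R48, R49, R50, R52, R51, R53.
R49 starts after R48 ends, so nothing later overlaps R48 either.
R50 starts before R49 ends → R49 and R50 overlap.
R52 starts after R49 ends, so nothing later overlaps R49 either.
R52 starts after R50 ends, so nothing later overlaps R50 either.
R51 starts before R52 ends → R52 and R51 overlap.
R53 starts before R52 ends → R52 and R53 overlap.
R53 starts after R51 ends.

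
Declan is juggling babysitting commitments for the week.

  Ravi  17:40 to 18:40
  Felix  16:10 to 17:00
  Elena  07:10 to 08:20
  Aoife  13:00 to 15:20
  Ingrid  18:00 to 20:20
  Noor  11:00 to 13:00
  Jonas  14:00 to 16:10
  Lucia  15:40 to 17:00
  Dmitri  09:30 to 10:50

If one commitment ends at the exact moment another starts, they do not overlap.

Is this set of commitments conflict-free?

Two intervals overlap when each starts before the other ends.
Sorted by start: Elena, Dmitri, Noor, Aoife, Jonas, Lucia, Felix, Ravi, Ingrid.
Dmitri starts after Elena ends; Elena is clear from here.
Noor starts after Dmitri ends; Dmitri is clear from here.
Aoife starts exactly when Noor ends (back-to-back, no overlap); Noor is clear from here.
Jonas starts before Aoife ends → Aoife and Jonas overlap.
That's a conflict, so the schedule is not conflict-free.

No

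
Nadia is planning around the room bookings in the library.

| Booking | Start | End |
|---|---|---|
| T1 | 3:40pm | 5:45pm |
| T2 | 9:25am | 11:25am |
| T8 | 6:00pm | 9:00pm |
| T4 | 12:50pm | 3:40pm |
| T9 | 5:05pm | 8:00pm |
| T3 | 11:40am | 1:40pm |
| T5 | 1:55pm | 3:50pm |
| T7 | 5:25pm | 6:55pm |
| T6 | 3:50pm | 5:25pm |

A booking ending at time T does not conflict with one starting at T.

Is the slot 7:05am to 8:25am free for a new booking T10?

Yes — the slot is free

T2: starts 9:25am at or after T10 ends 8:25am → clear.
T3: starts 11:40am at or after T10 ends 8:25am → clear.
T4: starts 12:50pm at or after T10 ends 8:25am → clear.
T5: starts 1:55pm at or after T10 ends 8:25am → clear.
T1: starts 3:40pm at or after T10 ends 8:25am → clear.
T6: starts 3:50pm at or after T10 ends 8:25am → clear.
T9: starts 5:05pm at or after T10 ends 8:25am → clear.
T7: starts 5:25pm at or after T10 ends 8:25am → clear.
T8: starts 6:00pm at or after T10 ends 8:25am → clear.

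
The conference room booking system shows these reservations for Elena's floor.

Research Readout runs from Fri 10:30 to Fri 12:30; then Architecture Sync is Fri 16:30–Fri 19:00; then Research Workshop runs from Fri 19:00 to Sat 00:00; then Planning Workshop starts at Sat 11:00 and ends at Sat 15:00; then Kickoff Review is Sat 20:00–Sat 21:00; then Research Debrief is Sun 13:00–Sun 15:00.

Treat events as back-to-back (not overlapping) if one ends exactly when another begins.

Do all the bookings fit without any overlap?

Sorted by start: Research Readout, Architecture Sync, Research Workshop, Planning Workshop, Kickoff Review, Research Debrief.
Architecture Sync starts after Research Readout ends; Research Readout is clear from here.
Research Workshop starts exactly when Architecture Sync ends (back-to-back, no overlap); Architecture Sync is clear from here.
Planning Workshop starts after Research Workshop ends; Research Workshop is clear from here.
Kickoff Review starts after Planning Workshop ends; Planning Workshop is clear from here.
Research Debrief starts after Kickoff Review ends.
Every pair is clear; the schedule has no overlaps.

Yes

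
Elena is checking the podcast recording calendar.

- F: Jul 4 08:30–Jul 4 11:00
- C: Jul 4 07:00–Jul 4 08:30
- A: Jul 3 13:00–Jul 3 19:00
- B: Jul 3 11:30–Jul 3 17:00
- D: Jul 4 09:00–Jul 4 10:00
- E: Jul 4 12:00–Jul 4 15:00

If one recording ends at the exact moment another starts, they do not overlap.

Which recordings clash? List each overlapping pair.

A & B, D & F

Sorted by start: B, A, C, F, D, E.
A starts before B ends → B and A overlap.
C starts after B ends, so B has no further overlaps.
C starts after A ends, so A has no further overlaps.
F starts exactly when C ends (back-to-back, no overlap), so C has no further overlaps.
D starts before F ends → F and D overlap.
E starts after F ends.
E starts after D ends.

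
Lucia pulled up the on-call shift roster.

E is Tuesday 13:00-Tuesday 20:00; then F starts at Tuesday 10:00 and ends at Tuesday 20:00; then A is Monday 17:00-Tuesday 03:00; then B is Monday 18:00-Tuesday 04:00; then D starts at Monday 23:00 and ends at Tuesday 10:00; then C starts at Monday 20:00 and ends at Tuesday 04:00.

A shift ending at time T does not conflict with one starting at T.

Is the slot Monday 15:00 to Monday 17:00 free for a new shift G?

Yes — the slot is free

A: starts Monday 17:00 at or after G ends Monday 17:00 → clear.
B: starts Monday 18:00 at or after G ends Monday 17:00 → clear.
C: starts Monday 20:00 at or after G ends Monday 17:00 → clear.
D: starts Monday 23:00 at or after G ends Monday 17:00 → clear.
F: starts Tuesday 10:00 at or after G ends Monday 17:00 → clear.
E: starts Tuesday 13:00 at or after G ends Monday 17:00 → clear.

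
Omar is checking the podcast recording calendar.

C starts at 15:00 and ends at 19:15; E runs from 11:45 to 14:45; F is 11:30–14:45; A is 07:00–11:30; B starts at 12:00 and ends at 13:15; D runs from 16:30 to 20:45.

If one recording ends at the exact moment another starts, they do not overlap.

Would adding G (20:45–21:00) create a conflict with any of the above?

No — it doesn't clash with anything

A: ends 11:30 at or before G starts 20:45 → clear.
F: ends 14:45 at or before G starts 20:45 → clear.
E: ends 14:45 at or before G starts 20:45 → clear.
B: ends 13:15 at or before G starts 20:45 → clear.
C: ends 19:15 at or before G starts 20:45 → clear.
D: ends 20:45 at or before G starts 20:45 → clear.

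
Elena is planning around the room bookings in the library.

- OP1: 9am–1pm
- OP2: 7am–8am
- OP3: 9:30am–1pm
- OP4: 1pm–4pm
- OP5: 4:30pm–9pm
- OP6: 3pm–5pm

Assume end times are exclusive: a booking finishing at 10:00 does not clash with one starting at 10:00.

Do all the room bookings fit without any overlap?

No

Sorted by start: OP2, OP1, OP3, OP4, OP6, OP5.
OP1 starts after OP2 ends, so nothing later overlaps OP2 either.
OP3 starts before OP1 ends → OP1 and OP3 overlap.
That's a conflict, so the schedule is not conflict-free.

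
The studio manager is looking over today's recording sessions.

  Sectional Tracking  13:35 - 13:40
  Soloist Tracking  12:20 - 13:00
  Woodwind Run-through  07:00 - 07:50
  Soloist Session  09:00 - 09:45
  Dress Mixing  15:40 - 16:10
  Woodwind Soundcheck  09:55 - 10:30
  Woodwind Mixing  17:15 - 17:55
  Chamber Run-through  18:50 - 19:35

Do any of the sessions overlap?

No

Check each pair: they overlap iff neither finishes before the other starts.
Sorted by start: Woodwind Run-through, Soloist Session, Woodwind Soundcheck, Soloist Tracking, Sectional Tracking, Dress Mixing, Woodwind Mixing, Chamber Run-through.
Soloist Session starts after Woodwind Run-through ends — done with Woodwind Run-through.
Woodwind Soundcheck starts after Soloist Session ends — done with Soloist Session.
Soloist Tracking starts after Woodwind Soundcheck ends — done with Woodwind Soundcheck.
Sectional Tracking starts after Soloist Tracking ends — done with Soloist Tracking.
Dress Mixing starts after Sectional Tracking ends — done with Sectional Tracking.
Woodwind Mixing starts after Dress Mixing ends — done with Dress Mixing.
Chamber Run-through starts after Woodwind Mixing ends.
Every pair is clear; the schedule has no overlaps.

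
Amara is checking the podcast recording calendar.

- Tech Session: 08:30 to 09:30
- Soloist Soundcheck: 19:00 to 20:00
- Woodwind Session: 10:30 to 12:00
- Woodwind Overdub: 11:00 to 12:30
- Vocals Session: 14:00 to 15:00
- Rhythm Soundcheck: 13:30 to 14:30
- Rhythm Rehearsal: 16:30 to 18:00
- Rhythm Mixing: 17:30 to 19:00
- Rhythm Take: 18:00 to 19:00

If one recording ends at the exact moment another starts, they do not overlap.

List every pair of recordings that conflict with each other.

Two intervals overlap when each starts before the other ends.
Sorted by start: Tech Session, Woodwind Session, Woodwind Overdub, Rhythm Soundcheck, Vocals Session, Rhythm Rehearsal, Rhythm Mixing, Rhythm Take, Soloist Soundcheck.
Woodwind Session starts after Tech Session ends — done with Tech Session.
Woodwind Overdub starts before Woodwind Session ends → Woodwind Session and Woodwind Overdub overlap.
Rhythm Soundcheck starts after Woodwind Session ends — done with Woodwind Session.
Rhythm Soundcheck starts after Woodwind Overdub ends — done with Woodwind Overdub.
Vocals Session starts before Rhythm Soundcheck ends → Rhythm Soundcheck and Vocals Session overlap.
Rhythm Rehearsal starts after Rhythm Soundcheck ends — done with Rhythm Soundcheck.
Rhythm Rehearsal starts after Vocals Session ends — done with Vocals Session.
Rhythm Mixing starts before Rhythm Rehearsal ends → Rhythm Rehearsal and Rhythm Mixing overlap.
Rhythm Take starts exactly when Rhythm Rehearsal ends (back-to-back, no overlap) — done with Rhythm Rehearsal.
Rhythm Take starts before Rhythm Mixing ends → Rhythm Mixing and Rhythm Take overlap.
Soloist Soundcheck starts exactly when Rhythm Mixing ends (back-to-back, no overlap).
Soloist Soundcheck starts exactly when Rhythm Take ends (back-to-back, no overlap).

Rhythm Mixing & Rhythm Rehearsal, Rhythm Mixing & Rhythm Take, Rhythm Soundcheck & Vocals Session, Woodwind Overdub & Woodwind Session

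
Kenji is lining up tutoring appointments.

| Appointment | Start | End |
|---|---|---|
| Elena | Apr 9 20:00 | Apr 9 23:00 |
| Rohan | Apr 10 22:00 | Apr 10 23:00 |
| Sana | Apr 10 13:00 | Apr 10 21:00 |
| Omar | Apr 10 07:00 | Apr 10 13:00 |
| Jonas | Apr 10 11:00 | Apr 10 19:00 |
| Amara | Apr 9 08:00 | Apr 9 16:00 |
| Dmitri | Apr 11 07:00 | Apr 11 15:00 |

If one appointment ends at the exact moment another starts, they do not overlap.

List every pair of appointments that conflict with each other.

Jonas & Omar, Jonas & Sana

Two intervals overlap when each starts before the other ends.
Sorted by start: Amara, Elena, Omar, Jonas, Sana, Rohan, Dmitri.
Elena starts after Amara ends — done with Amara.
Omar starts after Elena ends — done with Elena.
Jonas starts before Omar ends → Omar and Jonas overlap.
Sana starts exactly when Omar ends (back-to-back, no overlap) — done with Omar.
Sana starts before Jonas ends → Jonas and Sana overlap.
Rohan starts after Jonas ends — done with Jonas.
Rohan starts after Sana ends — done with Sana.
Dmitri starts after Rohan ends.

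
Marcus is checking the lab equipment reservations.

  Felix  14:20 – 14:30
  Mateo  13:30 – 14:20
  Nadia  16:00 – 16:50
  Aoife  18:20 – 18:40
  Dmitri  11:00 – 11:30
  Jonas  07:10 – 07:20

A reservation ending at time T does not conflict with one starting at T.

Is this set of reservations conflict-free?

Yes

Sorted by start: Jonas, Dmitri, Mateo, Felix, Nadia, Aoife.
Dmitri starts after Jonas ends; Jonas is clear from here.
Mateo starts after Dmitri ends; Dmitri is clear from here.
Felix starts exactly when Mateo ends (back-to-back, no overlap); Mateo is clear from here.
Nadia starts after Felix ends; Felix is clear from here.
Aoife starts after Nadia ends.
Every pair is clear; the schedule has no overlaps.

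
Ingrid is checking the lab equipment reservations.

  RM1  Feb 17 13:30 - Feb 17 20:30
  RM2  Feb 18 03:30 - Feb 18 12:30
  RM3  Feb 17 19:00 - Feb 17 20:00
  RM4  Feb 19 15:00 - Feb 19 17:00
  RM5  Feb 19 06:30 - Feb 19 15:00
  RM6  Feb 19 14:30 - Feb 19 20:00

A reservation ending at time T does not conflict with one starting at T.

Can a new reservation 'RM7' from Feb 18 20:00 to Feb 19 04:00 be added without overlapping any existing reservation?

Yes — the slot is free

RM1: ends Feb 17 20:30 at or before RM7 starts Feb 18 20:00 → clear.
RM3: ends Feb 17 20:00 at or before RM7 starts Feb 18 20:00 → clear.
RM2: ends Feb 18 12:30 at or before RM7 starts Feb 18 20:00 → clear.
RM5: starts Feb 19 06:30 at or after RM7 ends Feb 19 04:00 → clear.
RM6: starts Feb 19 14:30 at or after RM7 ends Feb 19 04:00 → clear.
RM4: starts Feb 19 15:00 at or after RM7 ends Feb 19 04:00 → clear.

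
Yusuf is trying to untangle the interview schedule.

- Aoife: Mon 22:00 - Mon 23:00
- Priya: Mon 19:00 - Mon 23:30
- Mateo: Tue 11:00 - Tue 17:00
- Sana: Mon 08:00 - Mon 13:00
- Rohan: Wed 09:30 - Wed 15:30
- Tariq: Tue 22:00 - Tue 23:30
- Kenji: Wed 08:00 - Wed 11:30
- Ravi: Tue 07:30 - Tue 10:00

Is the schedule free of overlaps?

Sorted by start: Sana, Priya, Aoife, Ravi, Mateo, Tariq, Kenji, Rohan.
Priya starts after Sana ends; Sana is clear from here.
Aoife starts before Priya ends → Priya and Aoife overlap.
That's a conflict, so the schedule is not conflict-free.

No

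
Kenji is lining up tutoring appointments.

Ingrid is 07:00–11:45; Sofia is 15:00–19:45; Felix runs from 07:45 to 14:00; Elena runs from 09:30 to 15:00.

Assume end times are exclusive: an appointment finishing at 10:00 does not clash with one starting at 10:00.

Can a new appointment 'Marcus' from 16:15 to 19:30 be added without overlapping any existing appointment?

Ingrid: ends 11:45 at or before Marcus starts 16:15 → clear.
Felix: ends 14:00 at or before Marcus starts 16:15 → clear.
Elena: ends 15:00 at or before Marcus starts 16:15 → clear.
Sofia: starts 15:00 before Marcus ends 19:30, and ends 19:45 after Marcus starts 16:15 → overlap.
Marcus overlaps Sofia.

No — it overlaps Sofia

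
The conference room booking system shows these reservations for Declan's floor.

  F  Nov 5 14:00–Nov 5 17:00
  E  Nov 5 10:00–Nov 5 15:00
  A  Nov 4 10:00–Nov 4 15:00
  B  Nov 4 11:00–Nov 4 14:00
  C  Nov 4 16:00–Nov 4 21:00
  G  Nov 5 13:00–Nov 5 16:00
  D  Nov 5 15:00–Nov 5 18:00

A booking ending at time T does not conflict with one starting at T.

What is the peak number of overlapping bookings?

3

Sort all start/end points and keep a running count:
Nov 4 10:00 start A → 1
Nov 4 11:00 start B → 2
Nov 4 14:00 end B → 1
Nov 4 15:00 end A → 0
Nov 4 16:00 start C → 1
Nov 4 21:00 end C → 0
Nov 5 10:00 start E → 1
Nov 5 13:00 start G → 2
Nov 5 14:00 start F → 3
Nov 5 15:00 end E → 2
Nov 5 15:00 start D → 3
Nov 5 16:00 end G → 2
Nov 5 17:00 end F → 1
Nov 5 18:00 end D → 0
Peak is 3, at Nov 5 14:00 (E, F, G).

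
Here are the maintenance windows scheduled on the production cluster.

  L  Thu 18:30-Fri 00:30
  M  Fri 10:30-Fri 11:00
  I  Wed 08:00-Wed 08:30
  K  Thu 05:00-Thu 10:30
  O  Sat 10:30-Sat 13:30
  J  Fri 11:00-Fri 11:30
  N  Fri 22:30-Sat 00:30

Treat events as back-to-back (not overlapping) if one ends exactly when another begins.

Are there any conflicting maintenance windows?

No

Check each pair: they overlap iff neither finishes before the other starts.
Sorted by start: I, K, L, M, J, N, O.
K starts after I ends — done with I.
L starts after K ends — done with K.
M starts after L ends — done with L.
J starts exactly when M ends (back-to-back, no overlap) — done with M.
N starts after J ends — done with J.
O starts after N ends.
Every pair is clear; the schedule has no overlaps.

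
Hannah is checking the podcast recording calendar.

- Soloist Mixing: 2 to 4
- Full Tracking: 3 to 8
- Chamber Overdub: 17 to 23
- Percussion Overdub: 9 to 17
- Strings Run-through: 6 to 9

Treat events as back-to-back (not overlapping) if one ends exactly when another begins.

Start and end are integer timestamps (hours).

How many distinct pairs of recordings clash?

2

Sorted by start: Soloist Mixing, Full Tracking, Strings Run-through, Percussion Overdub, Chamber Overdub.
Full Tracking starts before Soloist Mixing ends → Soloist Mixing and Full Tracking overlap.
Strings Run-through starts after Soloist Mixing ends, so nothing later overlaps Soloist Mixing either.
Strings Run-through starts before Full Tracking ends → Full Tracking and Strings Run-through overlap.
Percussion Overdub starts after Full Tracking ends, so nothing later overlaps Full Tracking either.
Percussion Overdub starts exactly when Strings Run-through ends (back-to-back, no overlap), so nothing later overlaps Strings Run-through either.
Chamber Overdub starts exactly when Percussion Overdub ends (back-to-back, no overlap).
Overlapping pairs: Full Tracking & Soloist Mixing, Full Tracking & Strings Run-through — 2 in total.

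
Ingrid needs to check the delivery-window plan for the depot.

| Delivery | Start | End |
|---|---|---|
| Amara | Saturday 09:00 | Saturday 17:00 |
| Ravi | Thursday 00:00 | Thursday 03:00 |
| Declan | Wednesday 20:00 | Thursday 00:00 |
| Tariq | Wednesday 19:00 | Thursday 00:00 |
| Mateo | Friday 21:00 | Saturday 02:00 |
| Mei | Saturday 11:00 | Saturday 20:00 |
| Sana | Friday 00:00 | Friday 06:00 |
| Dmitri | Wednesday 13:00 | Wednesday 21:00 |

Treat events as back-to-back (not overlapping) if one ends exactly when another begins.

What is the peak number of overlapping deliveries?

Walk through starts and ends in time order (an end at T is processed before a start at T):
Wednesday 13:00 start Dmitri → 1
Wednesday 19:00 start Tariq → 2
Wednesday 20:00 start Declan → 3
Wednesday 21:00 end Dmitri → 2
Thursday 00:00 end Declan → 1
Thursday 00:00 end Tariq → 0
Thursday 00:00 start Ravi → 1
Thursday 03:00 end Ravi → 0
Friday 00:00 start Sana → 1
Friday 06:00 end Sana → 0
Friday 21:00 start Mateo → 1
Saturday 02:00 end Mateo → 0
Saturday 09:00 start Amara → 1
Saturday 11:00 start Mei → 2
Saturday 17:00 end Amara → 1
Saturday 20:00 end Mei → 0
Peak is 3, at Wednesday 20:00 (Declan, Dmitri, Tariq).

3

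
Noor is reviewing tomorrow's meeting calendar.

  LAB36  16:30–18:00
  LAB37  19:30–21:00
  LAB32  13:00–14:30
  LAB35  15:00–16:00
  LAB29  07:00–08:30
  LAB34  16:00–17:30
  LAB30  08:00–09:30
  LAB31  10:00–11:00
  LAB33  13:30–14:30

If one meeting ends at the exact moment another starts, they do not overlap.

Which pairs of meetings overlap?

Two intervals overlap when each starts before the other ends.
Sorted by start: LAB29, LAB30, LAB31, LAB32, LAB33, LAB35, LAB34, LAB36, LAB37.
LAB30 starts before LAB29 ends → LAB29 and LAB30 overlap.
LAB31 starts after LAB29 ends; LAB29 is clear from here.
LAB31 starts after LAB30 ends; LAB30 is clear from here.
LAB32 starts after LAB31 ends; LAB31 is clear from here.
LAB33 starts before LAB32 ends → LAB32 and LAB33 overlap.
LAB35 starts after LAB32 ends; LAB32 is clear from here.
LAB35 starts after LAB33 ends; LAB33 is clear from here.
LAB34 starts exactly when LAB35 ends (back-to-back, no overlap); LAB35 is clear from here.
LAB36 starts before LAB34 ends → LAB34 and LAB36 overlap.
LAB37 starts after LAB34 ends.
LAB37 starts after LAB36 ends.

LAB29 & LAB30, LAB32 & LAB33, LAB34 & LAB36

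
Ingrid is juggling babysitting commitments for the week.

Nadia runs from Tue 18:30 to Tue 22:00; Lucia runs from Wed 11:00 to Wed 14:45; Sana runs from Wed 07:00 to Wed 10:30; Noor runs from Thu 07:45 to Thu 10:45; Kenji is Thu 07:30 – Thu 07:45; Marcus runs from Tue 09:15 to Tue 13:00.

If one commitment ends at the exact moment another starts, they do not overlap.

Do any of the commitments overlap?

No

Sorted by start: Marcus, Nadia, Sana, Lucia, Kenji, Noor.
Nadia starts after Marcus ends, so Marcus has no further overlaps.
Sana starts after Nadia ends, so Nadia has no further overlaps.
Lucia starts after Sana ends, so Sana has no further overlaps.
Kenji starts after Lucia ends, so Lucia has no further overlaps.
Noor starts exactly when Kenji ends (back-to-back, no overlap).
Every pair is clear; the schedule has no overlaps.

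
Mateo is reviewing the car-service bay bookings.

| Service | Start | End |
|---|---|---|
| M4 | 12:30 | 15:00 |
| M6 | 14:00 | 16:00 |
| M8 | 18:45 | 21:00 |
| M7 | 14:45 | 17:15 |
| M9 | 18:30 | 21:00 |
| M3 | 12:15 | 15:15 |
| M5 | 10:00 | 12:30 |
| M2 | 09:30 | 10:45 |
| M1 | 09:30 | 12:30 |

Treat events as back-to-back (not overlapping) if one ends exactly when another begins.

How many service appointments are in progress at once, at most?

Walk through starts and ends in time order (an end at T is processed before a start at T):
09:30 start M1 → 1
09:30 start M2 → 2
10:00 start M5 → 3
10:45 end M2 → 2
12:15 start M3 → 3
12:30 end M1 → 2
12:30 end M5 → 1
12:30 start M4 → 2
14:00 start M6 → 3
14:45 start M7 → 4
15:00 end M4 → 3
15:15 end M3 → 2
16:00 end M6 → 1
17:15 end M7 → 0
18:30 start M9 → 1
18:45 start M8 → 2
21:00 end M8 → 1
21:00 end M9 → 0
Peak is 4, at 14:45 (M3, M4, M6, M7).

4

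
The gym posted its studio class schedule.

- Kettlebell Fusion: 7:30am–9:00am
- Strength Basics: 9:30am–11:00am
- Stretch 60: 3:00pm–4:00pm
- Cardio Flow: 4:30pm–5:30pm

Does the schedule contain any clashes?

No

Sorted by start: Kettlebell Fusion, Strength Basics, Stretch 60, Cardio Flow.
Strength Basics starts after Kettlebell Fusion ends, so Kettlebell Fusion has no further overlaps.
Stretch 60 starts after Strength Basics ends, so Strength Basics has no further overlaps.
Cardio Flow starts after Stretch 60 ends.
Every pair is clear; the schedule has no overlaps.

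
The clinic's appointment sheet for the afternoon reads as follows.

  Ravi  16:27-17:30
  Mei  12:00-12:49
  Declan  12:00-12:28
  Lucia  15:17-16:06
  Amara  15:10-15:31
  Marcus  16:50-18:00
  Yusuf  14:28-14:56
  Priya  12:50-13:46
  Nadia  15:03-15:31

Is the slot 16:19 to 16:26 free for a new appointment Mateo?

Yes — the slot is free

Declan: ends 12:28 at or before Mateo starts 16:19 → clear.
Mei: ends 12:49 at or before Mateo starts 16:19 → clear.
Priya: ends 13:46 at or before Mateo starts 16:19 → clear.
Yusuf: ends 14:56 at or before Mateo starts 16:19 → clear.
Nadia: ends 15:31 at or before Mateo starts 16:19 → clear.
Amara: ends 15:31 at or before Mateo starts 16:19 → clear.
Lucia: ends 16:06 at or before Mateo starts 16:19 → clear.
Ravi: starts 16:27 at or after Mateo ends 16:26 → clear.
Marcus: starts 16:50 at or after Mateo ends 16:26 → clear.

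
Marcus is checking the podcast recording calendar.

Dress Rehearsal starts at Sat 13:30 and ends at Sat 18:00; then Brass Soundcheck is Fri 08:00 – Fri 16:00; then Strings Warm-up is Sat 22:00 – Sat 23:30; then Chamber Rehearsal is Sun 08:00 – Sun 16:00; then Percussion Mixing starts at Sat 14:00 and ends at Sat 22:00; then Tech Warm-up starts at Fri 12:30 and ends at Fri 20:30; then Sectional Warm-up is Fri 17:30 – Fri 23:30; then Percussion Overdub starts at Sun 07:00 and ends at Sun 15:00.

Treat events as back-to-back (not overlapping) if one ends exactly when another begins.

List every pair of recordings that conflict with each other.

Check each pair: they overlap iff neither finishes before the other starts.
Sorted by start: Brass Soundcheck, Tech Warm-up, Sectional Warm-up, Dress Rehearsal, Percussion Mixing, Strings Warm-up, Percussion Overdub, Chamber Rehearsal.
Tech Warm-up starts before Brass Soundcheck ends → Brass Soundcheck and Tech Warm-up overlap.
Sectional Warm-up starts after Brass Soundcheck ends — done with Brass Soundcheck.
Sectional Warm-up starts before Tech Warm-up ends → Tech Warm-up and Sectional Warm-up overlap.
Dress Rehearsal starts after Tech Warm-up ends — done with Tech Warm-up.
Dress Rehearsal starts after Sectional Warm-up ends — done with Sectional Warm-up.
Percussion Mixing starts before Dress Rehearsal ends → Dress Rehearsal and Percussion Mixing overlap.
Strings Warm-up starts after Dress Rehearsal ends — done with Dress Rehearsal.
Strings Warm-up starts exactly when Percussion Mixing ends (back-to-back, no overlap) — done with Percussion Mixing.
Percussion Overdub starts after Strings Warm-up ends — done with Strings Warm-up.
Chamber Rehearsal starts before Percussion Overdub ends → Percussion Overdub and Chamber Rehearsal overlap.

Brass Soundcheck & Tech Warm-up, Chamber Rehearsal & Percussion Overdub, Dress Rehearsal & Percussion Mixing, Sectional Warm-up & Tech Warm-up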